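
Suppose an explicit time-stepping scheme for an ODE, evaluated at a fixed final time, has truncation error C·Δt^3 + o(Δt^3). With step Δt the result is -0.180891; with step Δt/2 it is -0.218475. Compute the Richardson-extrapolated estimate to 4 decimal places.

-0.2238

Extrapolated value = (8·A(Δt/2) − A(Δt)) / (8 − 1)
= (8·(-0.218475) − (-0.180891)) / 7
= -1.566909 / 7 = -0.223844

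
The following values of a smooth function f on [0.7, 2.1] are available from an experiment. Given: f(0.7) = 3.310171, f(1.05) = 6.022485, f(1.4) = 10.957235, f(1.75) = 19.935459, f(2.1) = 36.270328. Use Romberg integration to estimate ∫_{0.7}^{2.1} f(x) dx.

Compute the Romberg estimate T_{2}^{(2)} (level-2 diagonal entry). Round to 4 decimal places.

19.2765

T_{0}^{(0)} (trapezoid, 1 panel, h=1.4000): 27.706349
T_{1}^{(0)} (trapezoid, 2 panels, h=0.7000): 21.523239
T_{2}^{(0)} (trapezoid, 4 panels, h=0.3500): 19.846900
T_{1}^{(1)} = 21.523239 + (21.523239 − 27.706349)/3 = 19.462202
T_{2}^{(1)} = 19.846900 + (19.846900 − 21.523239)/3 = 19.288120
T_{2}^{(2)} = 19.288120 + (19.288120 − 19.462202)/15 = 19.276515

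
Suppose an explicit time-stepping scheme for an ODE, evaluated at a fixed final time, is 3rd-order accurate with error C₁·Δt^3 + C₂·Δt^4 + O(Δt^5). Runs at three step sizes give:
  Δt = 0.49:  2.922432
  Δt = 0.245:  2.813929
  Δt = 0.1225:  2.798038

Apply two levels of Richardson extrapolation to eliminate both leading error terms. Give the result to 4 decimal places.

2.7956

First eliminate the Δt^3 term (factor 2^3 = 8):
  B₁ = (8·2.813929 − 2.922432)/7 = 2.798429
  B₂ = (8·2.798038 − 2.813929)/7 = 2.795768
Then eliminate the Δt^4 term (factor 2^4 = 16):
  (16·2.795768 − 2.798429)/15 = 2.795591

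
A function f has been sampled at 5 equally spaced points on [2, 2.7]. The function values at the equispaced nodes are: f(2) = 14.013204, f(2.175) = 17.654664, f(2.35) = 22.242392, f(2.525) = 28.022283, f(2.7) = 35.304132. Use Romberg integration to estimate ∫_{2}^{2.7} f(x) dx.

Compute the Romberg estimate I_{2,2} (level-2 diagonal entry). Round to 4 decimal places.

16.1295

I_{0,0} (trapezoid, 1 panel, h=0.7000): 17.261068
I_{1,0} (trapezoid, 2 panels, h=0.3500): 16.415371
I_{2,0} (trapezoid, 4 panels, h=0.1750): 16.201151
I_{1,1} = 16.415371 + (16.415371 − 17.261068)/3 = 16.133472
I_{2,1} = 16.201151 + (16.201151 − 16.415371)/3 = 16.129744
I_{2,2} = 16.129744 + (16.129744 − 16.133472)/15 = 16.129495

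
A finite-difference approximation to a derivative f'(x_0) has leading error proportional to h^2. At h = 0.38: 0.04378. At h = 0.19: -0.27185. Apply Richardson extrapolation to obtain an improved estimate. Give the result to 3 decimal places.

The leading error scales as h^2; refining by a factor of 2 reduces it by 2^2 = 4.
Extrapolated value = (4·A(h/2) − A(h)) / (4 − 1)
= (4·(-0.27185) − 0.04378) / 3
= -1.13118 / 3 = -0.37706

-0.377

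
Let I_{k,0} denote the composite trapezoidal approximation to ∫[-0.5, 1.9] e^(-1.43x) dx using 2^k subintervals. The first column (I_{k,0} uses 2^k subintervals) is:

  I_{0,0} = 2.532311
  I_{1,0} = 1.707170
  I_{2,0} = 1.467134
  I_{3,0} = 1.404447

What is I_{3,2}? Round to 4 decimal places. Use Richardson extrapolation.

Richardson extrapolation on the trapezoidal column (denominator 4−1=3):
I_{2,1} = (4·1.467134 − 1.707170) / 3 = 1.387122
I_{3,1} = (4·1.404447 − 1.467134) / 3 = 1.383551
I_{3,2} = 1.383551 + (1.383551 − 1.387122)/15 = 1.383313
(Column j=1 coincides with Simpson's rule on the same nodes.)

1.3833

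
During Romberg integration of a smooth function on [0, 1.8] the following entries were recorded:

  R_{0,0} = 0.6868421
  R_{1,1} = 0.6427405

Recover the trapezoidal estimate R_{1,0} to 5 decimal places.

From R_{1,1} = (4·R_{1,0} − R_{0,0})/3, solve for R_{1,0}:
4·R_{1,0} = 3·0.6427405 + 0.6868421 = 2.6150636
R_{1,0} = 0.6537659

0.65377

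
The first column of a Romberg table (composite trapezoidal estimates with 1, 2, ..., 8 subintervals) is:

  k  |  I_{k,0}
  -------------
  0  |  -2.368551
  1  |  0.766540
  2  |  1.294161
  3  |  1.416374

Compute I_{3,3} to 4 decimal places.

Richardson extrapolation on the trapezoidal column (denominator 4−1=3):
I_{1,1} = (4·0.766540 − (-2.368551)) / 3 = 1.811570
I_{2,1} = 1.294161 + (1.294161 − 0.766540)/3 = 1.470035
I_{3,1} = (4·1.416374 − 1.294161) / 3 = 1.457112
I_{2,2} = 1.470035 + (1.470035 − 1.811570)/15 = 1.447266
I_{3,2} = (16·1.457112 − 1.470035) / 15 = 1.456250
I_{3,3} = 1.456250 + (1.456250 − 1.447266)/63 = 1.456393

1.4564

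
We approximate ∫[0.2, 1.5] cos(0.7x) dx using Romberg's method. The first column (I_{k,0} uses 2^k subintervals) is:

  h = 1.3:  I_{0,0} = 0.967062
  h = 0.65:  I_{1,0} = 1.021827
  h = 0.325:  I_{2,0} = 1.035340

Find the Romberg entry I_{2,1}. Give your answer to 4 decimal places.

1.0398

I_{2,1} = (4·1.035340 − 1.021827) / 3 = 1.039844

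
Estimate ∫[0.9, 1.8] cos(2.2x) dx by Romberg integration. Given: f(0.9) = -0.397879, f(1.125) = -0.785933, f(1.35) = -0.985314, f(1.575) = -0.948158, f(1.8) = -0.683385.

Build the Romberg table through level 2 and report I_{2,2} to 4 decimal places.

-0.7488

I_{0,0} (trapezoid, 1 panel, h=0.9000): -0.486569
I_{1,0} (trapezoid, 2 panels, h=0.4500): -0.686676
I_{2,0} (trapezoid, 4 panels, h=0.2250): -0.733508
I_{1,1} = -0.686676 + (-0.686676 − (-0.486569))/3 = -0.753378
I_{2,1} = -0.733508 + (-0.733508 − (-0.686676))/3 = -0.749119
I_{2,2} = -0.749119 + (-0.749119 − (-0.753378))/15 = -0.748835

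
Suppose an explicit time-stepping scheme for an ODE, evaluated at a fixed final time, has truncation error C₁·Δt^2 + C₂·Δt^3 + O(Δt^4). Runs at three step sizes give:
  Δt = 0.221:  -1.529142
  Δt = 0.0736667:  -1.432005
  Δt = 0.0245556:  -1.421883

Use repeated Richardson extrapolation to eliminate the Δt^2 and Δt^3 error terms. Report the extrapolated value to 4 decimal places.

First eliminate the Δt^2 term (factor 3^2 = 9):
  B₁ = (9·(-1.432005) − (-1.529142))/8 = -1.419863
  B₂ = (9·(-1.421883) − (-1.432005))/8 = -1.420618
Then eliminate the Δt^3 term (factor 3^3 = 27):
  (27·(-1.420618) − (-1.419863))/26 = -1.420647

-1.4206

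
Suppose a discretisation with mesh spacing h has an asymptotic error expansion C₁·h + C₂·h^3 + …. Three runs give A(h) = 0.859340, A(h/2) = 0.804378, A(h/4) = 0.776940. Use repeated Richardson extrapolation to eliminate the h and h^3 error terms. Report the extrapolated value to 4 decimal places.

First eliminate the h term (factor 2^1 = 2):
  B₁ = (2·0.804378 − 0.859340)/1 = 0.749416
  B₂ = (2·0.776940 − 0.804378)/1 = 0.749502
Then eliminate the h^3 term (factor 2^3 = 8):
  (8·0.749502 − 0.749416)/7 = 0.749514

0.7495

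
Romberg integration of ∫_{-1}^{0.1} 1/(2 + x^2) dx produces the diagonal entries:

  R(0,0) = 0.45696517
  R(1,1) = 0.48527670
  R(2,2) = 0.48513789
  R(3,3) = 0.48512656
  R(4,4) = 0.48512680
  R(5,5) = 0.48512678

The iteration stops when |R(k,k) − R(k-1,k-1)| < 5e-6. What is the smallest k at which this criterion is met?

k = 4

|R(1,1) − R(0,0)| = 0.02831153 ≥ 5e-6
|R(2,2) − R(1,1)| = 0.00013881 ≥ 5e-6
|R(3,3) − R(2,2)| = 0.00001133 ≥ 5e-6
|R(4,4) − R(3,3)| = 0.00000024 < 5e-6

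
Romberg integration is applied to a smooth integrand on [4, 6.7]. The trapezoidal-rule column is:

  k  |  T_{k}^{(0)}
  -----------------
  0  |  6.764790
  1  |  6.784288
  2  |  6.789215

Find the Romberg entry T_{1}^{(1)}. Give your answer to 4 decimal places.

Richardson extrapolation on the trapezoidal column (denominator 4−1=3):
T_{1}^{(1)} = 6.784288 + (6.784288 − 6.764790)/3 = 6.790787
(Column j=1 coincides with Simpson's rule on the same nodes.)

6.7908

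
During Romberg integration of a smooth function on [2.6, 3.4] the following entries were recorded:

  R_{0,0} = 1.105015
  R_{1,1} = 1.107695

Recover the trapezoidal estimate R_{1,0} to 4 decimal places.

From R_{1,1} = (4·R_{1,0} − R_{0,0})/3, solve for R_{1,0}:
4·R_{1,0} = 3·1.107695 + 1.105015 = 4.428100
R_{1,0} = 1.107025

1.1070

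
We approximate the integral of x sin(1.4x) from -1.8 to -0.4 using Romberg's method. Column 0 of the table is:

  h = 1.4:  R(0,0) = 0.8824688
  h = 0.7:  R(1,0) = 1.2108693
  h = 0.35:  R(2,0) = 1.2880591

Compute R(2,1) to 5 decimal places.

1.31379

Richardson extrapolation on the trapezoidal column (denominator 4−1=3):
R(2,1) = 1.2880591 + (1.2880591 − 1.2108693)/3 = 1.3137890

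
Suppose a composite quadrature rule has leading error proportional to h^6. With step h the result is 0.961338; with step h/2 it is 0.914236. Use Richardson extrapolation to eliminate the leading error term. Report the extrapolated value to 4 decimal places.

The leading error scales as h^6; refining by a factor of 2 reduces it by 2^6 = 64.
Extrapolated value = (64·A(h/2) − A(h)) / (64 − 1)
= (64·0.914236 − 0.961338) / 63
= 57.549766 / 63 = 0.913488

0.9135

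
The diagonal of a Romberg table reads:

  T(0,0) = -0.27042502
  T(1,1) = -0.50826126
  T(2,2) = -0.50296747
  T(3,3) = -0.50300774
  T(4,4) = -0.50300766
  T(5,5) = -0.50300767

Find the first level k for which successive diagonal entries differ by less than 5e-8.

|T(1,1) − T(0,0)| = 0.23783624 ≥ 5e-8
|T(2,2) − T(1,1)| = 0.00529379 ≥ 5e-8
|T(3,3) − T(2,2)| = 0.00004027 ≥ 5e-8
|T(4,4) − T(3,3)| = 0.00000008 ≥ 5e-8
|T(5,5) − T(4,4)| = 0.00000001 < 5e-8

k = 5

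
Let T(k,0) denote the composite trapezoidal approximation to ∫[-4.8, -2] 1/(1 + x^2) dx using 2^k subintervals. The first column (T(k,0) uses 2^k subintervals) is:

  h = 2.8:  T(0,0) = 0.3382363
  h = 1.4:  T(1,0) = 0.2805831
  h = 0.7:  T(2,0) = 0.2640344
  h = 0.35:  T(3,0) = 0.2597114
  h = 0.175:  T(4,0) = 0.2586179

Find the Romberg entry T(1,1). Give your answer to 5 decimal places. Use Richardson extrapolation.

Richardson extrapolation on the trapezoidal column (denominator 4−1=3):
T(1,1) = (4·0.2805831 − 0.3382363) / 3 = 0.2613654

0.26137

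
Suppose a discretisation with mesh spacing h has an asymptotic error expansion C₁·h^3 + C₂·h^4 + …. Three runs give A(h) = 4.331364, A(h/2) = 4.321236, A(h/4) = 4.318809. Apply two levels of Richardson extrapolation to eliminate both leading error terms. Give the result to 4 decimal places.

4.3184

First eliminate the h^3 term (factor 2^3 = 8):
  B₁ = (8·4.321236 − 4.331364)/7 = 4.319789
  B₂ = (8·4.318809 − 4.321236)/7 = 4.318462
Then eliminate the h^4 term (factor 2^4 = 16):
  (16·4.318462 − 4.319789)/15 = 4.318374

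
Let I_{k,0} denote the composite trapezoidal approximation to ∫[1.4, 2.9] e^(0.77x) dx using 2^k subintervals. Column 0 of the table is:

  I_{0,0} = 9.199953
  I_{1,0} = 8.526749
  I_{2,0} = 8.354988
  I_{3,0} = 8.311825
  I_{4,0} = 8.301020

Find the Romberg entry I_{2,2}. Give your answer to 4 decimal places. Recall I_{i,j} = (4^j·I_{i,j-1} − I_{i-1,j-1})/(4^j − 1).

Richardson extrapolation on the trapezoidal column (denominator 4−1=3):
I_{1,1} = 8.526749 + (8.526749 − 9.199953)/3 = 8.302348
I_{2,1} = (4·8.354988 − 8.526749) / 3 = 8.297734
I_{2,2} = (16·8.297734 − 8.302348) / 15 = 8.297426
(Column j=1 coincides with Simpson's rule on the same nodes.)

8.2974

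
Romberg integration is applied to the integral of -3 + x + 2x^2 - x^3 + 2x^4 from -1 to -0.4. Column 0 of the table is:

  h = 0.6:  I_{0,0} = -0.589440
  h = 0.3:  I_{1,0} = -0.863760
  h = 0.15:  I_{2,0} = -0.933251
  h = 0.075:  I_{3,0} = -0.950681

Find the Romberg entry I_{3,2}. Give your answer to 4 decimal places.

I_{2,1} = -0.933251 + (-0.933251 − (-0.863760))/3 = -0.956415
I_{3,1} = (4·(-0.950681) − (-0.933251)) / 3 = -0.956491
I_{3,2} = (16·(-0.956491) − (-0.956415)) / 15 = -0.956496

-0.9565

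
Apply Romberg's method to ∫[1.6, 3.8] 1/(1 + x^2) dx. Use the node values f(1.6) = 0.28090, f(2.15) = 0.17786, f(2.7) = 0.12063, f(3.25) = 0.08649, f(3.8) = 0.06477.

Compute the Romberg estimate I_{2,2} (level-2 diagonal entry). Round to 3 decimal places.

I_{0,0} (trapezoid, 1 panel, h=2.2000): 0.38024
I_{1,0} (trapezoid, 2 panels, h=1.1000): 0.32281
I_{2,0} (trapezoid, 4 panels, h=0.5500): 0.30680
I_{1,1} = 0.32281 + (0.32281 − 0.38024)/3 = 0.30367
I_{2,1} = 0.30680 + (0.30680 − 0.32281)/3 = 0.30146
I_{2,2} = 0.30146 + (0.30146 − 0.30367)/15 = 0.30131

0.301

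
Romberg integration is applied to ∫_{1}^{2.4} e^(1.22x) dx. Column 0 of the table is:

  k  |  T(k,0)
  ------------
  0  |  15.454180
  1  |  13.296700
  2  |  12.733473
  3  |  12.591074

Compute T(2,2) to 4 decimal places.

Richardson extrapolation on the trapezoidal column (denominator 4−1=3):
T(1,1) = 13.296700 + (13.296700 − 15.454180)/3 = 12.577540
T(2,1) = 12.733473 + (12.733473 − 13.296700)/3 = 12.545731
T(2,2) = 12.545731 + (12.545731 − 12.577540)/15 = 12.543610

12.5436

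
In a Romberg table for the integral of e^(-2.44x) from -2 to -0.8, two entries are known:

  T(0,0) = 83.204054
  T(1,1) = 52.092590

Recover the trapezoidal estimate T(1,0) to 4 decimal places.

59.8705

From T(1,1) = (4·T(1,0) − T(0,0))/3, solve for T(1,0):
4·T(1,0) = 3·52.092590 + 83.204054 = 239.481824
T(1,0) = 59.870456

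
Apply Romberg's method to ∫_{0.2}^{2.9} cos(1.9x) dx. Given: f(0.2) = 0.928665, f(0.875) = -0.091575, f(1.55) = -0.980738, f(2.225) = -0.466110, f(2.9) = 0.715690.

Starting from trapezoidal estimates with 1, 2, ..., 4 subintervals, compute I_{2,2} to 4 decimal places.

-0.5431

I_{0,0} (trapezoid, 1 panel, h=2.7000): 2.219879
I_{1,0} (trapezoid, 2 panels, h=1.3500): -0.214057
I_{2,0} (trapezoid, 4 panels, h=0.6750): -0.483466
I_{1,1} = -0.214057 + (-0.214057 − 2.219879)/3 = -1.025369
I_{2,1} = -0.483466 + (-0.483466 − (-0.214057))/3 = -0.573269
I_{2,2} = -0.573269 + (-0.573269 − (-1.025369))/15 = -0.543129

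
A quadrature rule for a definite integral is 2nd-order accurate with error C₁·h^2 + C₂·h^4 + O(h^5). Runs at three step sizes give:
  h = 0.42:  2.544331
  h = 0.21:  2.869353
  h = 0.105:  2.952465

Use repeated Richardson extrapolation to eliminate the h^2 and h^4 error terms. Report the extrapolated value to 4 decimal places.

2.9803

First eliminate the h^2 term (factor 2^2 = 4):
  B₁ = (4·2.869353 − 2.544331)/3 = 2.977694
  B₂ = (4·2.952465 − 2.869353)/3 = 2.980169
Then eliminate the h^4 term (factor 2^4 = 16):
  (16·2.980169 − 2.977694)/15 = 2.980334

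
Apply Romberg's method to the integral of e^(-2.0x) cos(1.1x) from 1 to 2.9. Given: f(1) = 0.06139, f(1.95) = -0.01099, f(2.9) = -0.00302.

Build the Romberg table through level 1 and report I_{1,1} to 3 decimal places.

I_{0,0} (trapezoid, 1 panel, h=1.9000): 0.05545
I_{1,0} (trapezoid, 2 panels, h=0.9500): 0.01729
I_{1,1} = 0.01729 + (0.01729 − 0.05545)/3 = 0.00457

0.005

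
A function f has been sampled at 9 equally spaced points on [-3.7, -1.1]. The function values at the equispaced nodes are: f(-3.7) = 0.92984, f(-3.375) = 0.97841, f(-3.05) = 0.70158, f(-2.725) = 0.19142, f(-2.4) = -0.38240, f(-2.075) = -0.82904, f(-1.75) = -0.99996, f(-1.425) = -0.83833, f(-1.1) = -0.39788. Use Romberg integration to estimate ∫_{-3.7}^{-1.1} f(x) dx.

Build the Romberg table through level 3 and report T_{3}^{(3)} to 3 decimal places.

-0.305

T_{0}^{(0)} (trapezoid, 1 panel, h=2.6000): 0.69155
T_{1}^{(0)} (trapezoid, 2 panels, h=1.3000): -0.15135
T_{2}^{(0)} (trapezoid, 4 panels, h=0.6500): -0.26962
T_{3}^{(0)} (trapezoid, 8 panels, h=0.3250): -0.29651
T_{1}^{(1)} = -0.15135 + (-0.15135 − 0.69155)/3 = -0.43232
T_{2}^{(1)} = -0.26962 + (-0.26962 − (-0.15135))/3 = -0.30904
T_{3}^{(1)} = -0.29651 + (-0.29651 − (-0.26962))/3 = -0.30547
T_{2}^{(2)} = -0.30904 + (-0.30904 − (-0.43232))/15 = -0.30082
T_{3}^{(2)} = -0.30547 + (-0.30547 − (-0.30904))/15 = -0.30523
T_{3}^{(3)} = -0.30523 + (-0.30523 − (-0.30082))/63 = -0.30530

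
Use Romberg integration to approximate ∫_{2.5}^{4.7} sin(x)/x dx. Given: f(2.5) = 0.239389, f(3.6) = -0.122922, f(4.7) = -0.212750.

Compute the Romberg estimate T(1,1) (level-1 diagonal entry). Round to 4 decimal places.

T(0,0) (trapezoid, 1 panel, h=2.2000): 0.029303
T(1,0) (trapezoid, 2 panels, h=1.1000): -0.120563
T(1,1) = -0.120563 + (-0.120563 − 0.029303)/3 = -0.170518

-0.1705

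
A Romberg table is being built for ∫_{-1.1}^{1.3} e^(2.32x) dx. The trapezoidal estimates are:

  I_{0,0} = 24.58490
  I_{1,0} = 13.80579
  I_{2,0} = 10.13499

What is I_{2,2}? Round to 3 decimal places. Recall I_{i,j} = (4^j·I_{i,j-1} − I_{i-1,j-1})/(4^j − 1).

Richardson extrapolation on the trapezoidal column (denominator 4−1=3):
I_{1,1} = 13.80579 + (13.80579 − 24.58490)/3 = 10.21275
I_{2,1} = 10.13499 + (10.13499 − 13.80579)/3 = 8.91139
I_{2,2} = 8.91139 + (8.91139 − 10.21275)/15 = 8.82463

8.825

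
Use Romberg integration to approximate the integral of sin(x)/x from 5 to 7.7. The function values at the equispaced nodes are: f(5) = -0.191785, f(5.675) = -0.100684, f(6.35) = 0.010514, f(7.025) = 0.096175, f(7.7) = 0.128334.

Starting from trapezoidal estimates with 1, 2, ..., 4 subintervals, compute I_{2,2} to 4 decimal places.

-0.0139

I_{0,0} (trapezoid, 1 panel, h=2.7000): -0.085659
I_{1,0} (trapezoid, 2 panels, h=1.3500): -0.028636
I_{2,0} (trapezoid, 4 panels, h=0.6750): -0.017361
I_{1,1} = -0.028636 + (-0.028636 − (-0.085659))/3 = -0.009628
I_{2,1} = -0.017361 + (-0.017361 − (-0.028636))/3 = -0.013603
I_{2,2} = -0.013603 + (-0.013603 − (-0.009628))/15 = -0.013868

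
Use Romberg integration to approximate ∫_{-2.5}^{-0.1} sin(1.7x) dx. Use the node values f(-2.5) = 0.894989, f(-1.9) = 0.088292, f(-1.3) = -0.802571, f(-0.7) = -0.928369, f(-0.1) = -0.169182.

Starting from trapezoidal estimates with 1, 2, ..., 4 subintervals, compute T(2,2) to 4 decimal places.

-0.8382

T(0,0) (trapezoid, 1 panel, h=2.4000): 0.870968
T(1,0) (trapezoid, 2 panels, h=1.2000): -0.527601
T(2,0) (trapezoid, 4 panels, h=0.6000): -0.767847
T(1,1) = -0.527601 + (-0.527601 − 0.870968)/3 = -0.993791
T(2,1) = -0.767847 + (-0.767847 − (-0.527601))/3 = -0.847929
T(2,2) = -0.847929 + (-0.847929 − (-0.993791))/15 = -0.838205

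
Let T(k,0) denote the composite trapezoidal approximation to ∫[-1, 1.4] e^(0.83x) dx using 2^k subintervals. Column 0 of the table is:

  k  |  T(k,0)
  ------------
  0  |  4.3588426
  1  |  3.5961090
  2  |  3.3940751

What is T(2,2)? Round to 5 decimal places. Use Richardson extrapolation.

3.32572

T(1,1) = 3.5961090 + (3.5961090 − 4.3588426)/3 = 3.3418645
T(2,1) = (4·3.3940751 − 3.5961090) / 3 = 3.3267305
T(2,2) = 3.3267305 + (3.3267305 − 3.3418645)/15 = 3.3257216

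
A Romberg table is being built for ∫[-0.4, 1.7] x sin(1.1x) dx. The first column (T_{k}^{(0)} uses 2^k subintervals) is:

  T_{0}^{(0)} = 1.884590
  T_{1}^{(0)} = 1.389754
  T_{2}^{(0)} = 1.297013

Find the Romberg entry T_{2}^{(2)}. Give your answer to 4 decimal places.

1.2689

T_{1}^{(1)} = 1.389754 + (1.389754 − 1.884590)/3 = 1.224809
T_{2}^{(1)} = (4·1.297013 − 1.389754) / 3 = 1.266099
T_{2}^{(2)} = 1.266099 + (1.266099 − 1.224809)/15 = 1.268852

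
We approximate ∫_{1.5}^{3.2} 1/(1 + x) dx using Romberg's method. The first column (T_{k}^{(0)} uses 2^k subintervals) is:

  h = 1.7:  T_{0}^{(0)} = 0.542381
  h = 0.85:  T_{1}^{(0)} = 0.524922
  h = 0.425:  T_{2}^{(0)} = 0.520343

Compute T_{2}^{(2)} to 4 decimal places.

Richardson extrapolation on the trapezoidal column (denominator 4−1=3):
T_{1}^{(1)} = (4·0.524922 − 0.542381) / 3 = 0.519102
T_{2}^{(1)} = 0.520343 + (0.520343 − 0.524922)/3 = 0.518817
T_{2}^{(2)} = (16·0.518817 − 0.519102) / 15 = 0.518798

0.5188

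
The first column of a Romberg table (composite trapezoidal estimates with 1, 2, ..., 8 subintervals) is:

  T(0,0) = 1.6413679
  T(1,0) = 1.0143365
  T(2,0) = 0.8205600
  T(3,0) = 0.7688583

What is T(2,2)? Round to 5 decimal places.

0.75268

T(1,1) = (4·1.0143365 − 1.6413679) / 3 = 0.8053260
T(2,1) = (4·0.8205600 − 1.0143365) / 3 = 0.7559678
T(2,2) = 0.7559678 + (0.7559678 − 0.8053260)/15 = 0.7526773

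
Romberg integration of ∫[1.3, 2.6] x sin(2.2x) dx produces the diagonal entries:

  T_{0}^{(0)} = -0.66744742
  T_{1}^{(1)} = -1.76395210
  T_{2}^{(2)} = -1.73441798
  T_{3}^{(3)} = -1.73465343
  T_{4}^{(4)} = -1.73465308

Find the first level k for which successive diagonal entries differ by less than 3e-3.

|T_{1}^{(1)} − T_{0}^{(0)}| = 1.09650468 ≥ 3e-3
|T_{2}^{(2)} − T_{1}^{(1)}| = 0.02953412 ≥ 3e-3
|T_{3}^{(3)} − T_{2}^{(2)}| = 0.00023545 < 3e-3

k = 3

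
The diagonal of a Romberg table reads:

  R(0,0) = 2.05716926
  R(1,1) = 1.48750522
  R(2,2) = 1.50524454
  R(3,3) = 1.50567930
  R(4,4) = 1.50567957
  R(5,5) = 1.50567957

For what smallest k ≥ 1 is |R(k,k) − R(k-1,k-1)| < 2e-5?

k = 4

|R(1,1) − R(0,0)| = 0.56966404 ≥ 2e-5
|R(2,2) − R(1,1)| = 0.01773932 ≥ 2e-5
|R(3,3) − R(2,2)| = 0.00043476 ≥ 2e-5
|R(4,4) − R(3,3)| = 0.00000027 < 2e-5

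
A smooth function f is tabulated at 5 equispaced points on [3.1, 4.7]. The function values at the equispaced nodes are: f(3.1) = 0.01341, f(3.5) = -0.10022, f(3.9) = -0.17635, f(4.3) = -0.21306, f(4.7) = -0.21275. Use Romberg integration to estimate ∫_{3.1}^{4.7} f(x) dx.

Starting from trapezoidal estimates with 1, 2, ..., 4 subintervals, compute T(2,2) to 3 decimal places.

-0.241

T(0,0) (trapezoid, 1 panel, h=1.6000): -0.15947
T(1,0) (trapezoid, 2 panels, h=0.8000): -0.22082
T(2,0) (trapezoid, 4 panels, h=0.4000): -0.23572
T(1,1) = -0.22082 + (-0.22082 − (-0.15947))/3 = -0.24127
T(2,1) = -0.23572 + (-0.23572 − (-0.22082))/3 = -0.24069
T(2,2) = -0.24069 + (-0.24069 − (-0.24127))/15 = -0.24065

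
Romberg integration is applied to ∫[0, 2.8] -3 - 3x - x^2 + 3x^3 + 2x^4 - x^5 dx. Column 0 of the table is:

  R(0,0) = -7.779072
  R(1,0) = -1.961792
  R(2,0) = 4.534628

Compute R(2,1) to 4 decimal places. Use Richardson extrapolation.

6.7001

Richardson extrapolation on the trapezoidal column (denominator 4−1=3):
R(2,1) = 4.534628 + (4.534628 − (-1.961792))/3 = 6.700101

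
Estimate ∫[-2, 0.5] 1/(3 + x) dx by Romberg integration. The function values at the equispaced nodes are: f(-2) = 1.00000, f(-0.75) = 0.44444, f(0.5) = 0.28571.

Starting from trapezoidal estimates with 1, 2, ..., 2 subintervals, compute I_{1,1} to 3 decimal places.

I_{0,0} (trapezoid, 1 panel, h=2.5000): 1.60714
I_{1,0} (trapezoid, 2 panels, h=1.2500): 1.35912
I_{1,1} = 1.35912 + (1.35912 − 1.60714)/3 = 1.27645

1.276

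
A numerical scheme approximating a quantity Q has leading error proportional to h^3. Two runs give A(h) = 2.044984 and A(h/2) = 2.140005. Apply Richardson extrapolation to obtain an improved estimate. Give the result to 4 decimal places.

Extrapolated value = (8·A(h/2) − A(h)) / (8 − 1)
= (8·2.140005 − 2.044984) / 7
= 15.075056 / 7 = 2.153579

2.1536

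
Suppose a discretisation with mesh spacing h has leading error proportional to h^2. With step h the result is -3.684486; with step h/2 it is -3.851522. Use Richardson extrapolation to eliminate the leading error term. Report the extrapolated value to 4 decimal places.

-3.9072

The leading error scales as h^2; refining by a factor of 2 reduces it by 2^2 = 4.
Extrapolated value = (4·A(h/2) − A(h)) / (4 − 1)
= (4·(-3.851522) − (-3.684486)) / 3
= -11.721602 / 3 = -3.907201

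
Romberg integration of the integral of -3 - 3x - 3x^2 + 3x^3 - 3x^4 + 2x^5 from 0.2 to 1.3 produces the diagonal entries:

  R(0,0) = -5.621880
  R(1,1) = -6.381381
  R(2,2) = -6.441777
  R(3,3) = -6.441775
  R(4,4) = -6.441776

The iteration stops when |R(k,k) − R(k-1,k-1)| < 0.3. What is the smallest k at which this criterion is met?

k = 2

|R(1,1) − R(0,0)| = 0.759501 ≥ 0.3
|R(2,2) − R(1,1)| = 0.060396 < 0.3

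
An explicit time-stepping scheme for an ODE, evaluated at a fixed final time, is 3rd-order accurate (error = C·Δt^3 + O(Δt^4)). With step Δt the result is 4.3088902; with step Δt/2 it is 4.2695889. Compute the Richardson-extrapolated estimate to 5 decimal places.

4.26397

The leading error scales as Δt^3; refining by a factor of 2 reduces it by 2^3 = 8.
Extrapolated value = (8·A(Δt/2) − A(Δt)) / (8 − 1)
= (8·4.2695889 − 4.3088902) / 7
= 29.8478210 / 7 = 4.2639744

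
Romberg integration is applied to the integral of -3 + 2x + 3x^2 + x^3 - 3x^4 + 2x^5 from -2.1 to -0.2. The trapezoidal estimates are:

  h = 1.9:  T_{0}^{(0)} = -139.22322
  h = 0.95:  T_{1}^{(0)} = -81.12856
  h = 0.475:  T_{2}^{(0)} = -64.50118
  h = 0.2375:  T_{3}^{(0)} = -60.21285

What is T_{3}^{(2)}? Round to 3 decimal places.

-58.772

T_{2}^{(1)} = -64.50118 + (-64.50118 − (-81.12856))/3 = -58.95872
T_{3}^{(1)} = -60.21285 + (-60.21285 − (-64.50118))/3 = -58.78341
T_{3}^{(2)} = -58.78341 + (-58.78341 − (-58.95872))/15 = -58.77172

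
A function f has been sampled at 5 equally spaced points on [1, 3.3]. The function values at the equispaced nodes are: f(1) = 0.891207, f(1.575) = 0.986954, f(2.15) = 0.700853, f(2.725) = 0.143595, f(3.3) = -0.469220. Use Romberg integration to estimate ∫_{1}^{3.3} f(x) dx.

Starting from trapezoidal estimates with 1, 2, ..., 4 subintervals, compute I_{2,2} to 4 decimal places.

1.2150

I_{0,0} (trapezoid, 1 panel, h=2.3000): 0.485285
I_{1,0} (trapezoid, 2 panels, h=1.1500): 1.048623
I_{2,0} (trapezoid, 4 panels, h=0.5750): 1.174377
I_{1,1} = 1.048623 + (1.048623 − 0.485285)/3 = 1.236402
I_{2,1} = 1.174377 + (1.174377 − 1.048623)/3 = 1.216295
I_{2,2} = 1.216295 + (1.216295 − 1.236402)/15 = 1.214955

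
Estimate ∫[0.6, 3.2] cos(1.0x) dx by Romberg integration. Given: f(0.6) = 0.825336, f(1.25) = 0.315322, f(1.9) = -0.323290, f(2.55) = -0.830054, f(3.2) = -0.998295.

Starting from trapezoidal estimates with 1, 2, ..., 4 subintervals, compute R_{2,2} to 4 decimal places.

-0.6229

R_{0,0} (trapezoid, 1 panel, h=2.6000): -0.224847
R_{1,0} (trapezoid, 2 panels, h=1.3000): -0.532700
R_{2,0} (trapezoid, 4 panels, h=0.6500): -0.600926
R_{1,1} = -0.532700 + (-0.532700 − (-0.224847))/3 = -0.635318
R_{2,1} = -0.600926 + (-0.600926 − (-0.532700))/3 = -0.623668
R_{2,2} = -0.623668 + (-0.623668 − (-0.635318))/15 = -0.622891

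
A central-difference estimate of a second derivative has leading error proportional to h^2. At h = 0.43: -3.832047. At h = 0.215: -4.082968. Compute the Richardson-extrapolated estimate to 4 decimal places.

-4.1666

The leading error scales as h^2; refining by a factor of 2 reduces it by 2^2 = 4.
Extrapolated value = (4·A(h/2) − A(h)) / (4 − 1)
= (4·(-4.082968) − (-3.832047)) / 3
= -12.499825 / 3 = -4.166608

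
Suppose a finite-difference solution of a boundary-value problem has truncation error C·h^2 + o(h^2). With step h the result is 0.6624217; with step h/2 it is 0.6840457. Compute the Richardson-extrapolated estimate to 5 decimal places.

0.69125

Extrapolated value = (4·A(h/2) − A(h)) / (4 − 1)
= (4·0.6840457 − 0.6624217) / 3
= 2.0737611 / 3 = 0.6912537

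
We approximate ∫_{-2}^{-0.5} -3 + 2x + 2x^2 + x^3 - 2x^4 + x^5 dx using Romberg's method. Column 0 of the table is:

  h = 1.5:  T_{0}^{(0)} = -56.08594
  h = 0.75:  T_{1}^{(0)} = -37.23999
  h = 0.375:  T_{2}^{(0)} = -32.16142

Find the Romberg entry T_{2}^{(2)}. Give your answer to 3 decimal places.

Richardson extrapolation on the trapezoidal column (denominator 4−1=3):
T_{1}^{(1)} = (4·(-37.23999) − (-56.08594)) / 3 = -30.95801
T_{2}^{(1)} = (4·(-32.16142) − (-37.23999)) / 3 = -30.46856
T_{2}^{(2)} = (16·(-30.46856) − (-30.95801)) / 15 = -30.43593

-30.436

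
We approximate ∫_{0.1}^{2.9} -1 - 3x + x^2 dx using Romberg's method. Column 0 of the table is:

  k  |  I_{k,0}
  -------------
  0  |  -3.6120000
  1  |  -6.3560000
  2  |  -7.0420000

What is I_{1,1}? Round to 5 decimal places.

-7.27067

I_{1,1} = -6.3560000 + (-6.3560000 − (-3.6120000))/3 = -7.2706667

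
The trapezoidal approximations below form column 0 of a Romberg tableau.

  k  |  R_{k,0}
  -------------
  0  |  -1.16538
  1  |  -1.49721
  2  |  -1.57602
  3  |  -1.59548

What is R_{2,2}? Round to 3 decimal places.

Richardson extrapolation on the trapezoidal column (denominator 4−1=3):
R_{1,1} = (4·(-1.49721) − (-1.16538)) / 3 = -1.60782
R_{2,1} = -1.57602 + (-1.57602 − (-1.49721))/3 = -1.60229
R_{2,2} = -1.60229 + (-1.60229 − (-1.60782))/15 = -1.60192

-1.602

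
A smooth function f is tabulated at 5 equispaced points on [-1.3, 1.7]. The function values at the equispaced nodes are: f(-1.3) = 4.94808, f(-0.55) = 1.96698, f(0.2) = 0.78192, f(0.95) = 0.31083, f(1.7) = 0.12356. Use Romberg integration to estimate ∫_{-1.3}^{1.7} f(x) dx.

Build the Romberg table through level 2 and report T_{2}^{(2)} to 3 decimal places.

T_{0}^{(0)} (trapezoid, 1 panel, h=3.0000): 7.60746
T_{1}^{(0)} (trapezoid, 2 panels, h=1.5000): 4.97661
T_{2}^{(0)} (trapezoid, 4 panels, h=0.7500): 4.19666
T_{1}^{(1)} = 4.97661 + (4.97661 − 7.60746)/3 = 4.09966
T_{2}^{(1)} = 4.19666 + (4.19666 − 4.97661)/3 = 3.93668
T_{2}^{(2)} = 3.93668 + (3.93668 − 4.09966)/15 = 3.92581

3.926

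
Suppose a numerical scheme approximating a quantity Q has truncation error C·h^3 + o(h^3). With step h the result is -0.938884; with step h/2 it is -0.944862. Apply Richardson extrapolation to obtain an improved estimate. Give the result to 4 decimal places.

Extrapolated value = (8·A(h/2) − A(h)) / (8 − 1)
= (8·(-0.944862) − (-0.938884)) / 7
= -6.620012 / 7 = -0.945716

-0.9457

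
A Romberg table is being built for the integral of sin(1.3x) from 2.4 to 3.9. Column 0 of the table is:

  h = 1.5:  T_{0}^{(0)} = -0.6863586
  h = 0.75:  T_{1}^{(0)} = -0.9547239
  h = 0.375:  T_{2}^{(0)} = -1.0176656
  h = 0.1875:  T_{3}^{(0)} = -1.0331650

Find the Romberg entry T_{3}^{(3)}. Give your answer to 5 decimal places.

T_{1}^{(1)} = -0.9547239 + (-0.9547239 − (-0.6863586))/3 = -1.0441790
T_{2}^{(1)} = (4·(-1.0176656) − (-0.9547239)) / 3 = -1.0386462
T_{3}^{(1)} = -1.0331650 + (-1.0331650 − (-1.0176656))/3 = -1.0383315
T_{2}^{(2)} = (16·(-1.0386462) − (-1.0441790)) / 15 = -1.0382773
T_{3}^{(2)} = (16·(-1.0383315) − (-1.0386462)) / 15 = -1.0383105
T_{3}^{(3)} = (64·(-1.0383105) − (-1.0382773)) / 63 = -1.0383110

-1.03831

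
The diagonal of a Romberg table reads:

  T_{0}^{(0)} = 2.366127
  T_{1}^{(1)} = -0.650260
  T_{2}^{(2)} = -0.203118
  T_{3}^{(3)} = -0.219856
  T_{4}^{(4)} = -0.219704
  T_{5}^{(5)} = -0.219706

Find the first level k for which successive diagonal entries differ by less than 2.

k = 2

|T_{1}^{(1)} − T_{0}^{(0)}| = 3.016387 ≥ 2
|T_{2}^{(2)} − T_{1}^{(1)}| = 0.447142 < 2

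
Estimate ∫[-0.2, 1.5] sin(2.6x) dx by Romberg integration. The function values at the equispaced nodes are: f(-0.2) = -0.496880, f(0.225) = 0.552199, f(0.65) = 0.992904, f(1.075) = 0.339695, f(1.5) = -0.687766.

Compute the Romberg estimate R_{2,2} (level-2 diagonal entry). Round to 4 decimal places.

0.6075

R_{0,0} (trapezoid, 1 panel, h=1.7000): -1.006949
R_{1,0} (trapezoid, 2 panels, h=0.8500): 0.340494
R_{2,0} (trapezoid, 4 panels, h=0.4250): 0.549302
R_{1,1} = 0.340494 + (0.340494 − (-1.006949))/3 = 0.789642
R_{2,1} = 0.549302 + (0.549302 − 0.340494)/3 = 0.618905
R_{2,2} = 0.618905 + (0.618905 − 0.789642)/15 = 0.607523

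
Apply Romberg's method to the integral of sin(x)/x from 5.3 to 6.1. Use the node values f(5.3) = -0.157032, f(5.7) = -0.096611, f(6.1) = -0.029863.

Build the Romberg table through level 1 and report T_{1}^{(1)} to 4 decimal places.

T_{0}^{(0)} (trapezoid, 1 panel, h=0.8000): -0.074758
T_{1}^{(0)} (trapezoid, 2 panels, h=0.4000): -0.076023
T_{1}^{(1)} = -0.076023 + (-0.076023 − (-0.074758))/3 = -0.076445

-0.0764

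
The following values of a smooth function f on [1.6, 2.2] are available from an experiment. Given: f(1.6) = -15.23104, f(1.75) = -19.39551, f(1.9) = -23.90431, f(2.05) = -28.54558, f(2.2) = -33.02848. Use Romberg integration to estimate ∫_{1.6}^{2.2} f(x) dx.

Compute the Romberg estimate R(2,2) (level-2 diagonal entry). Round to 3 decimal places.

-14.392

R(0,0) (trapezoid, 1 panel, h=0.6000): -14.47786
R(1,0) (trapezoid, 2 panels, h=0.3000): -14.41022
R(2,0) (trapezoid, 4 panels, h=0.1500): -14.39627
R(1,1) = -14.41022 + (-14.41022 − (-14.47786))/3 = -14.38767
R(2,1) = -14.39627 + (-14.39627 − (-14.41022))/3 = -14.39162
R(2,2) = -14.39162 + (-14.39162 − (-14.38767))/15 = -14.39188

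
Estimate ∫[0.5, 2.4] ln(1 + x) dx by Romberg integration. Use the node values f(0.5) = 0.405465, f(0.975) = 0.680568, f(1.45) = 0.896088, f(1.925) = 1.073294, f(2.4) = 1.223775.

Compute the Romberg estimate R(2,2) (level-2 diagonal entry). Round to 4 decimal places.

1.6526

R(0,0) (trapezoid, 1 panel, h=1.9000): 1.547778
R(1,0) (trapezoid, 2 panels, h=0.9500): 1.625173
R(2,0) (trapezoid, 4 panels, h=0.4750): 1.645671
R(1,1) = 1.625173 + (1.625173 − 1.547778)/3 = 1.650971
R(2,1) = 1.645671 + (1.645671 − 1.625173)/3 = 1.652504
R(2,2) = 1.652504 + (1.652504 − 1.650971)/15 = 1.652606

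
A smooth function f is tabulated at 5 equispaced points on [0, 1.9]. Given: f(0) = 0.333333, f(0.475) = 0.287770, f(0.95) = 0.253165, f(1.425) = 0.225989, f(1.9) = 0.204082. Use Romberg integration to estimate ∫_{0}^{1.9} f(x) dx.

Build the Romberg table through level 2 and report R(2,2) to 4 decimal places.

R(0,0) (trapezoid, 1 panel, h=1.9000): 0.510544
R(1,0) (trapezoid, 2 panels, h=0.9500): 0.495779
R(2,0) (trapezoid, 4 panels, h=0.4750): 0.491925
R(1,1) = 0.495779 + (0.495779 − 0.510544)/3 = 0.490857
R(2,1) = 0.491925 + (0.491925 − 0.495779)/3 = 0.490640
R(2,2) = 0.490640 + (0.490640 − 0.490857)/15 = 0.490626

0.4906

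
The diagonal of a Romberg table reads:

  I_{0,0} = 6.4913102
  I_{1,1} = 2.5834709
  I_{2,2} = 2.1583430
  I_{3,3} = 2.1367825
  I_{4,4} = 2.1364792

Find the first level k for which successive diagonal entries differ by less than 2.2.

|I_{1,1} − I_{0,0}| = 3.9078393 ≥ 2.2
|I_{2,2} − I_{1,1}| = 0.4251279 < 2.2

k = 2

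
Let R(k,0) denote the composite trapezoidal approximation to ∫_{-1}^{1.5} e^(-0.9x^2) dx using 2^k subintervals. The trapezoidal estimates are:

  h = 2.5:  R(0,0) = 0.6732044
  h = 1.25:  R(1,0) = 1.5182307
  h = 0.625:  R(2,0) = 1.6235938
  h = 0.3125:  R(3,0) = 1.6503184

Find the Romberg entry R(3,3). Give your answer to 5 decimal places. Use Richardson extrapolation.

R(1,1) = 1.5182307 + (1.5182307 − 0.6732044)/3 = 1.7999061
R(2,1) = 1.6235938 + (1.6235938 − 1.5182307)/3 = 1.6587148
R(3,1) = 1.6503184 + (1.6503184 − 1.6235938)/3 = 1.6592266
R(2,2) = 1.6587148 + (1.6587148 − 1.7999061)/15 = 1.6493020
R(3,2) = 1.6592266 + (1.6592266 − 1.6587148)/15 = 1.6592607
R(3,3) = (64·1.6592607 − 1.6493020) / 63 = 1.6594188

1.65942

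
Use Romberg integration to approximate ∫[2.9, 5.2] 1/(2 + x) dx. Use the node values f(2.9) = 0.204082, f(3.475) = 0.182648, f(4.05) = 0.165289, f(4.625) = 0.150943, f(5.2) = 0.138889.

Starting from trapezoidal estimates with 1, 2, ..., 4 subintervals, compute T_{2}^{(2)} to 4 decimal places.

0.3848

T_{0}^{(0)} (trapezoid, 1 panel, h=2.3000): 0.394417
T_{1}^{(0)} (trapezoid, 2 panels, h=1.1500): 0.387291
T_{2}^{(0)} (trapezoid, 4 panels, h=0.5750): 0.385460
T_{1}^{(1)} = 0.387291 + (0.387291 − 0.394417)/3 = 0.384916
T_{2}^{(1)} = 0.385460 + (0.385460 − 0.387291)/3 = 0.384850
T_{2}^{(2)} = 0.384850 + (0.384850 − 0.384916)/15 = 0.384846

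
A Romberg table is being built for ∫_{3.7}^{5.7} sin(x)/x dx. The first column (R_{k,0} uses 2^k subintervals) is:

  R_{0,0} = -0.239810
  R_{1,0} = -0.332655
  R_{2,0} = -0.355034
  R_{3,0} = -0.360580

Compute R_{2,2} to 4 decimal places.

-0.3624

Richardson extrapolation on the trapezoidal column (denominator 4−1=3):
R_{1,1} = -0.332655 + (-0.332655 − (-0.239810))/3 = -0.363603
R_{2,1} = -0.355034 + (-0.355034 − (-0.332655))/3 = -0.362494
R_{2,2} = (16·(-0.362494) − (-0.363603)) / 15 = -0.362420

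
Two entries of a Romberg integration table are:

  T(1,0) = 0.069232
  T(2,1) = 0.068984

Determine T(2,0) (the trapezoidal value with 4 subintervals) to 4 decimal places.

0.0690

From T(2,1) = (4·T(2,0) − T(1,0))/3, solve for T(2,0):
4·T(2,0) = 3·0.068984 + 0.069232 = 0.276184
T(2,0) = 0.069046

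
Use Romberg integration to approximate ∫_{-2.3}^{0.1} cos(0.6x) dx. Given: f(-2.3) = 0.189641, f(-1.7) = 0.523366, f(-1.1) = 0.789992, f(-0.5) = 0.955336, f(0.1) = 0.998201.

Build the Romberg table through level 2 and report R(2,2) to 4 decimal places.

R(0,0) (trapezoid, 1 panel, h=2.4000): 1.425410
R(1,0) (trapezoid, 2 panels, h=1.2000): 1.660696
R(2,0) (trapezoid, 4 panels, h=0.6000): 1.717569
R(1,1) = 1.660696 + (1.660696 − 1.425410)/3 = 1.739125
R(2,1) = 1.717569 + (1.717569 − 1.660696)/3 = 1.736527
R(2,2) = 1.736527 + (1.736527 − 1.739125)/15 = 1.736354

1.7364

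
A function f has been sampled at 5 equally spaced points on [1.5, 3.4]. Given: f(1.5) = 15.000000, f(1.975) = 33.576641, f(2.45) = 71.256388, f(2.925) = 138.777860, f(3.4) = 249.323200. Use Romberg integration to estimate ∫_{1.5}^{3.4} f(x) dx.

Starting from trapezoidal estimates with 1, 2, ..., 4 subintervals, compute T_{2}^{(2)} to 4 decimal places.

173.5478

T_{0}^{(0)} (trapezoid, 1 panel, h=1.9000): 251.107040
T_{1}^{(0)} (trapezoid, 2 panels, h=0.9500): 193.247089
T_{2}^{(0)} (trapezoid, 4 panels, h=0.4750): 178.491932
T_{1}^{(1)} = 193.247089 + (193.247089 − 251.107040)/3 = 173.960439
T_{2}^{(1)} = 178.491932 + (178.491932 − 193.247089)/3 = 173.573546
T_{2}^{(2)} = 173.573546 + (173.573546 − 173.960439)/15 = 173.547753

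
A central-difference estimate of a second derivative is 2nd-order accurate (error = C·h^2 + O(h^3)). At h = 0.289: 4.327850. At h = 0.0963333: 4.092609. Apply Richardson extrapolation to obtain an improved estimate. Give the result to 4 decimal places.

The leading error scales as h^2; refining by a factor of 3 reduces it by 3^2 = 9.
Extrapolated value = (9·A(h/3) − A(h)) / (9 − 1)
= (9·4.092609 − 4.327850) / 8
= 32.505631 / 8 = 4.063204

4.0632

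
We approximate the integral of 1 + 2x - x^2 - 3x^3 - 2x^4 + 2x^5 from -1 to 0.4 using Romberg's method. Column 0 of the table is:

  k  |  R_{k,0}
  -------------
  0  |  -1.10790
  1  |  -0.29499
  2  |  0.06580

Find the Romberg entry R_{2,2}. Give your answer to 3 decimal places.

0.200

R_{1,1} = -0.29499 + (-0.29499 − (-1.10790))/3 = -0.02402
R_{2,1} = 0.06580 + (0.06580 − (-0.29499))/3 = 0.18606
R_{2,2} = 0.18606 + (0.18606 − (-0.02402))/15 = 0.20007
(Column j=1 coincides with Simpson's rule on the same nodes.)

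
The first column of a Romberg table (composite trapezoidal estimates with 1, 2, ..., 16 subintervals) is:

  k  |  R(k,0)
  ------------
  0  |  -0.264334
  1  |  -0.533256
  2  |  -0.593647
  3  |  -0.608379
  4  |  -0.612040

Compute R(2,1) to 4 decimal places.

-0.6138

Richardson extrapolation on the trapezoidal column (denominator 4−1=3):
R(2,1) = (4·(-0.593647) − (-0.533256)) / 3 = -0.613777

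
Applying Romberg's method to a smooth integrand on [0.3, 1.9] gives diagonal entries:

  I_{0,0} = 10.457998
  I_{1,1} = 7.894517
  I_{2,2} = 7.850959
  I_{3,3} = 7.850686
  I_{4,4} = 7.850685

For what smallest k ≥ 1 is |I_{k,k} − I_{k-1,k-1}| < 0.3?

k = 2

|I_{1,1} − I_{0,0}| = 2.563481 ≥ 0.3
|I_{2,2} − I_{1,1}| = 0.043558 < 0.3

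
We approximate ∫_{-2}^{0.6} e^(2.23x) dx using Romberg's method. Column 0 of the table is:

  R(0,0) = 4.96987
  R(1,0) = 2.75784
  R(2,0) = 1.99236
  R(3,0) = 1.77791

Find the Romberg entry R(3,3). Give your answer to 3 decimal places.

Richardson extrapolation on the trapezoidal column (denominator 4−1=3):
R(1,1) = 2.75784 + (2.75784 − 4.96987)/3 = 2.02050
R(2,1) = 1.99236 + (1.99236 − 2.75784)/3 = 1.73720
R(3,1) = (4·1.77791 − 1.99236) / 3 = 1.70643
R(2,2) = 1.73720 + (1.73720 − 2.02050)/15 = 1.71831
R(3,2) = (16·1.70643 − 1.73720) / 15 = 1.70438
R(3,3) = 1.70438 + (1.70438 − 1.71831)/63 = 1.70416
(Column j=1 coincides with Simpson's rule on the same nodes.)

1.704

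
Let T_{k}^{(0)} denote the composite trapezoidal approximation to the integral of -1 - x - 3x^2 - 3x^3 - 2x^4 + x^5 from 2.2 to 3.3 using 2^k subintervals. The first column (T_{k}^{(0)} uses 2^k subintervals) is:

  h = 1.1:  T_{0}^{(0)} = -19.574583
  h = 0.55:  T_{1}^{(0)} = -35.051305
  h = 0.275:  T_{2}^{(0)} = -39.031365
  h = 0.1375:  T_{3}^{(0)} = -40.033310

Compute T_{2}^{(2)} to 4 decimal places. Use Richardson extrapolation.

-40.3679

T_{1}^{(1)} = -35.051305 + (-35.051305 − (-19.574583))/3 = -40.210212
T_{2}^{(1)} = (4·(-39.031365) − (-35.051305)) / 3 = -40.358052
T_{2}^{(2)} = (16·(-40.358052) − (-40.210212)) / 15 = -40.367908
(Column j=1 coincides with Simpson's rule on the same nodes.)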